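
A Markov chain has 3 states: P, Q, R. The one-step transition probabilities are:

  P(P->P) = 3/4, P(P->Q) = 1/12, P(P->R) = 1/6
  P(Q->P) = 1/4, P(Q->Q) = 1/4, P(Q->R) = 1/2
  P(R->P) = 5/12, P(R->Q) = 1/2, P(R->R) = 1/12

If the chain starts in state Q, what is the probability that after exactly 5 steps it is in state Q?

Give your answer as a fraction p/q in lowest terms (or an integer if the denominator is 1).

Computing P^5 by repeated multiplication:
P^1 =
  P: [3/4, 1/12, 1/6]
  Q: [1/4, 1/4, 1/2]
  R: [5/12, 1/2, 1/12]
P^2 =
  P: [47/72, 1/6, 13/72]
  Q: [11/24, 1/3, 5/24]
  R: [17/36, 29/144, 47/144]
P^3 =
  P: [131/216, 161/864, 179/864]
  Q: [37/72, 65/288, 25/96]
  R: [467/864, 437/1728, 119/576]
P^4 =
  P: [3047/5184, 2081/10368, 731/3456]
  Q: [317/576, 793/3456, 761/3456]
  R: [71/128, 4387/20736, 4847/20736]
P^5 =
  P: [4003/6912, 25495/124416, 26867/124416]
  Q: [11651/20736, 983/4608, 9323/41472]
  R: [70457/124416, 17915/82944, 54173/248832]

(P^5)[Q -> Q] = 983/4608

Answer: 983/4608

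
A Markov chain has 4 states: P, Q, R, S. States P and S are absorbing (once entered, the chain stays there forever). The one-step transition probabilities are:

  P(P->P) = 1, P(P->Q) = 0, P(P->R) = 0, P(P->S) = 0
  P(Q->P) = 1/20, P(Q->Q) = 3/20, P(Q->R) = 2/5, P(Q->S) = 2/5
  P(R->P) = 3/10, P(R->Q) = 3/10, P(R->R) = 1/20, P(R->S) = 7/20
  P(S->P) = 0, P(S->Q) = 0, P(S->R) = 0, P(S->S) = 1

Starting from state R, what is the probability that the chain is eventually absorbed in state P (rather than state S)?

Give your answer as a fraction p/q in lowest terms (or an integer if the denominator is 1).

Answer: 108/275

Derivation:
Let a_i = P(absorbed in P | start in state i).
Boundary conditions: a_P = 1, a_S = 0.
For each transient state i, a_i = sum_j P(i->j) * a_j:
  a_Q = 1/20*a_P + 3/20*a_Q + 2/5*a_R + 2/5*a_S
  a_R = 3/10*a_P + 3/10*a_Q + 1/20*a_R + 7/20*a_S

Substituting a_P = 1 and a_S = 0, rearrange to (I - Q) a = r where r[i] = P(i -> P):
  [17/20, -2/5] . (a_Q, a_R) = 1/20
  [-3/10, 19/20] . (a_Q, a_R) = 3/10

Solving yields:
  a_Q = 67/275
  a_R = 108/275

Starting state is R, so the absorption probability is a_R = 108/275.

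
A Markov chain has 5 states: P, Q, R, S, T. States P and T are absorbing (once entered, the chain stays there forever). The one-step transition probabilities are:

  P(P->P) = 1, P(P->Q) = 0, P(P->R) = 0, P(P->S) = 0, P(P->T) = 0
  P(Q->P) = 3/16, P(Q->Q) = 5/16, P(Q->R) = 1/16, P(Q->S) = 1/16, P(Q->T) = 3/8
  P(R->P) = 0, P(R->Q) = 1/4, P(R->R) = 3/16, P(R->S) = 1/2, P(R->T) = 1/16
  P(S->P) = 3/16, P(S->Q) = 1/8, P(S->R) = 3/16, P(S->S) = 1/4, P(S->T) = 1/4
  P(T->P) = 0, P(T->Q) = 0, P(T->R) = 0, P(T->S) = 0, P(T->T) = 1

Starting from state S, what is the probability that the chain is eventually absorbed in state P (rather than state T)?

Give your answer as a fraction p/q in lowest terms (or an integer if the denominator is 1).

Answer: 59/150

Derivation:
Let a_i = P(absorbed in P | start in state i).
Boundary conditions: a_P = 1, a_T = 0.
For each transient state i, a_i = sum_j P(i->j) * a_j:
  a_Q = 3/16*a_P + 5/16*a_Q + 1/16*a_R + 1/16*a_S + 3/8*a_T
  a_R = 0*a_P + 1/4*a_Q + 3/16*a_R + 1/2*a_S + 1/16*a_T
  a_S = 3/16*a_P + 1/8*a_Q + 3/16*a_R + 1/4*a_S + 1/4*a_T

Substituting a_P = 1 and a_T = 0, rearrange to (I - Q) a = r where r[i] = P(i -> P):
  [11/16, -1/16, -1/16] . (a_Q, a_R, a_S) = 3/16
  [-1/4, 13/16, -1/2] . (a_Q, a_R, a_S) = 0
  [-1/8, -3/16, 3/4] . (a_Q, a_R, a_S) = 3/16

Solving yields:
  a_Q = 17/50
  a_R = 26/75
  a_S = 59/150

Starting state is S, so the absorption probability is a_S = 59/150.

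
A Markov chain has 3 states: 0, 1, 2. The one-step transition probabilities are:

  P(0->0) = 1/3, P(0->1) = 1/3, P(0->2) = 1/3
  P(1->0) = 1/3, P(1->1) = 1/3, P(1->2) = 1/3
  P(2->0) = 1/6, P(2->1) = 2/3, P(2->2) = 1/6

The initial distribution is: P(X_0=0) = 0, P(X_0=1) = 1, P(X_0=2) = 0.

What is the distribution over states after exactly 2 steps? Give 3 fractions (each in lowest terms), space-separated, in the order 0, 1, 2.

Propagating the distribution step by step (d_{t+1} = d_t * P):
d_0 = (0=0, 1=1, 2=0)
  d_1[0] = 0*1/3 + 1*1/3 + 0*1/6 = 1/3
  d_1[1] = 0*1/3 + 1*1/3 + 0*2/3 = 1/3
  d_1[2] = 0*1/3 + 1*1/3 + 0*1/6 = 1/3
d_1 = (0=1/3, 1=1/3, 2=1/3)
  d_2[0] = 1/3*1/3 + 1/3*1/3 + 1/3*1/6 = 5/18
  d_2[1] = 1/3*1/3 + 1/3*1/3 + 1/3*2/3 = 4/9
  d_2[2] = 1/3*1/3 + 1/3*1/3 + 1/3*1/6 = 5/18
d_2 = (0=5/18, 1=4/9, 2=5/18)

Answer: 5/18 4/9 5/18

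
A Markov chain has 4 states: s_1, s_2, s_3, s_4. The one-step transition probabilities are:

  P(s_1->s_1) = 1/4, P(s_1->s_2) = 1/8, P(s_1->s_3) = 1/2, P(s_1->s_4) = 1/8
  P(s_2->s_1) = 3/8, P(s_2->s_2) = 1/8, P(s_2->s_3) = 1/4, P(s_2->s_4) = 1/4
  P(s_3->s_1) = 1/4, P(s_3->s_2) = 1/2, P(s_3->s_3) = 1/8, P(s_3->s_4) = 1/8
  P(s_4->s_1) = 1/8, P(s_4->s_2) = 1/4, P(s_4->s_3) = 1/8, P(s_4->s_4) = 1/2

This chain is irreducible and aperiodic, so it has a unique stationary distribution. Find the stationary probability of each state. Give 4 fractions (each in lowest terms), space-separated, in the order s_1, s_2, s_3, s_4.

Answer: 1/4 1/4 1/4 1/4

Derivation:
The stationary distribution satisfies pi = pi * P, i.e.:
  pi_s_1 = 1/4*pi_s_1 + 3/8*pi_s_2 + 1/4*pi_s_3 + 1/8*pi_s_4
  pi_s_2 = 1/8*pi_s_1 + 1/8*pi_s_2 + 1/2*pi_s_3 + 1/4*pi_s_4
  pi_s_3 = 1/2*pi_s_1 + 1/4*pi_s_2 + 1/8*pi_s_3 + 1/8*pi_s_4
  pi_s_4 = 1/8*pi_s_1 + 1/4*pi_s_2 + 1/8*pi_s_3 + 1/2*pi_s_4
with normalization: pi_s_1 + pi_s_2 + pi_s_3 + pi_s_4 = 1.

Using the first 3 balance equations plus normalization, the linear system A*pi = b is:
  [-3/4, 3/8, 1/4, 1/8] . pi = 0
  [1/8, -7/8, 1/2, 1/4] . pi = 0
  [1/2, 1/4, -7/8, 1/8] . pi = 0
  [1, 1, 1, 1] . pi = 1

Solving yields:
  pi_s_1 = 1/4
  pi_s_2 = 1/4
  pi_s_3 = 1/4
  pi_s_4 = 1/4

Verification (pi * P):
  1/4*1/4 + 1/4*3/8 + 1/4*1/4 + 1/4*1/8 = 1/4 = pi_s_1  (ok)
  1/4*1/8 + 1/4*1/8 + 1/4*1/2 + 1/4*1/4 = 1/4 = pi_s_2  (ok)
  1/4*1/2 + 1/4*1/4 + 1/4*1/8 + 1/4*1/8 = 1/4 = pi_s_3  (ok)
  1/4*1/8 + 1/4*1/4 + 1/4*1/8 + 1/4*1/2 = 1/4 = pi_s_4  (ok)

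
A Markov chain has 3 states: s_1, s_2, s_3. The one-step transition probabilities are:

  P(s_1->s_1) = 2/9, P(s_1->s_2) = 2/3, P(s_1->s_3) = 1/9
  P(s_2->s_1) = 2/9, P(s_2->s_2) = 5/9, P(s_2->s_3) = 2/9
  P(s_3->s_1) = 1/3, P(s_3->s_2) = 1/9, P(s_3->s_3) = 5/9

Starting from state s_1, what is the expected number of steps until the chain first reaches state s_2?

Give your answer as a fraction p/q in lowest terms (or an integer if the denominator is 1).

Let h_i = expected steps to first reach s_2 from state i.
Boundary: h_s_2 = 0.
First-step equations for the other states:
  h_s_1 = 1 + 2/9*h_s_1 + 2/3*h_s_2 + 1/9*h_s_3
  h_s_3 = 1 + 1/3*h_s_1 + 1/9*h_s_2 + 5/9*h_s_3

Substituting h_s_2 = 0 and rearranging gives the linear system (I - Q) h = 1:
  [7/9, -1/9] . (h_s_1, h_s_3) = 1
  [-1/3, 4/9] . (h_s_1, h_s_3) = 1

Solving yields:
  h_s_1 = 9/5
  h_s_3 = 18/5

Starting state is s_1, so the expected hitting time is h_s_1 = 9/5.

Answer: 9/5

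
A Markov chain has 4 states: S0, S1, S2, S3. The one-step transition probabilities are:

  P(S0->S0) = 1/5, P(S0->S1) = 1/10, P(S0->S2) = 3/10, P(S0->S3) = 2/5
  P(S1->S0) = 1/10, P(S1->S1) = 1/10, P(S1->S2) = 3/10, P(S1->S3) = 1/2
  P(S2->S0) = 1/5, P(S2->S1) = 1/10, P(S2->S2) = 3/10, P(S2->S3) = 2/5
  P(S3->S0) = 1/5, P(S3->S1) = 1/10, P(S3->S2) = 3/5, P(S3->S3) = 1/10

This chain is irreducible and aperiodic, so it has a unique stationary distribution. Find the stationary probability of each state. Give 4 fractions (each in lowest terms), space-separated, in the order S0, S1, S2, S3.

The stationary distribution satisfies pi = pi * P, i.e.:
  pi_S0 = 1/5*pi_S0 + 1/10*pi_S1 + 1/5*pi_S2 + 1/5*pi_S3
  pi_S1 = 1/10*pi_S0 + 1/10*pi_S1 + 1/10*pi_S2 + 1/10*pi_S3
  pi_S2 = 3/10*pi_S0 + 3/10*pi_S1 + 3/10*pi_S2 + 3/5*pi_S3
  pi_S3 = 2/5*pi_S0 + 1/2*pi_S1 + 2/5*pi_S2 + 1/10*pi_S3
with normalization: pi_S0 + pi_S1 + pi_S2 + pi_S3 = 1.

Using the first 3 balance equations plus normalization, the linear system A*pi = b is:
  [-4/5, 1/10, 1/5, 1/5] . pi = 0
  [1/10, -9/10, 1/10, 1/10] . pi = 0
  [3/10, 3/10, -7/10, 3/5] . pi = 0
  [1, 1, 1, 1] . pi = 1

Solving yields:
  pi_S0 = 19/100
  pi_S1 = 1/10
  pi_S2 = 513/1300
  pi_S3 = 41/130

Verification (pi * P):
  19/100*1/5 + 1/10*1/10 + 513/1300*1/5 + 41/130*1/5 = 19/100 = pi_S0  (ok)
  19/100*1/10 + 1/10*1/10 + 513/1300*1/10 + 41/130*1/10 = 1/10 = pi_S1  (ok)
  19/100*3/10 + 1/10*3/10 + 513/1300*3/10 + 41/130*3/5 = 513/1300 = pi_S2  (ok)
  19/100*2/5 + 1/10*1/2 + 513/1300*2/5 + 41/130*1/10 = 41/130 = pi_S3  (ok)

Answer: 19/100 1/10 513/1300 41/130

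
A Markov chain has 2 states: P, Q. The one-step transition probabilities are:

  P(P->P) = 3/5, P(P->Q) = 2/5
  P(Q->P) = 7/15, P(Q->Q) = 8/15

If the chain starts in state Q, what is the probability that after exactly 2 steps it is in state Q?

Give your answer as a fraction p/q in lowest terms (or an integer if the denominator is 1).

Answer: 106/225

Derivation:
Computing P^2 by repeated multiplication:
P^1 =
  P: [3/5, 2/5]
  Q: [7/15, 8/15]
P^2 =
  P: [41/75, 34/75]
  Q: [119/225, 106/225]

(P^2)[Q -> Q] = 106/225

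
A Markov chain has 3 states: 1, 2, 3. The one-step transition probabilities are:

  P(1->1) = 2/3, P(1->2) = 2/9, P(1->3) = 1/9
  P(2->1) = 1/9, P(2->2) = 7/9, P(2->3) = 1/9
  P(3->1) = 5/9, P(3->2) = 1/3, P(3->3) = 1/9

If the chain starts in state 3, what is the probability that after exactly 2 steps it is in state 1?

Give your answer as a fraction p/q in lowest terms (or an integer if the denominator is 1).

Answer: 38/81

Derivation:
Computing P^2 by repeated multiplication:
P^1 =
  1: [2/3, 2/9, 1/9]
  2: [1/9, 7/9, 1/9]
  3: [5/9, 1/3, 1/9]
P^2 =
  1: [43/81, 29/81, 1/9]
  2: [2/9, 2/3, 1/9]
  3: [38/81, 34/81, 1/9]

(P^2)[3 -> 1] = 38/81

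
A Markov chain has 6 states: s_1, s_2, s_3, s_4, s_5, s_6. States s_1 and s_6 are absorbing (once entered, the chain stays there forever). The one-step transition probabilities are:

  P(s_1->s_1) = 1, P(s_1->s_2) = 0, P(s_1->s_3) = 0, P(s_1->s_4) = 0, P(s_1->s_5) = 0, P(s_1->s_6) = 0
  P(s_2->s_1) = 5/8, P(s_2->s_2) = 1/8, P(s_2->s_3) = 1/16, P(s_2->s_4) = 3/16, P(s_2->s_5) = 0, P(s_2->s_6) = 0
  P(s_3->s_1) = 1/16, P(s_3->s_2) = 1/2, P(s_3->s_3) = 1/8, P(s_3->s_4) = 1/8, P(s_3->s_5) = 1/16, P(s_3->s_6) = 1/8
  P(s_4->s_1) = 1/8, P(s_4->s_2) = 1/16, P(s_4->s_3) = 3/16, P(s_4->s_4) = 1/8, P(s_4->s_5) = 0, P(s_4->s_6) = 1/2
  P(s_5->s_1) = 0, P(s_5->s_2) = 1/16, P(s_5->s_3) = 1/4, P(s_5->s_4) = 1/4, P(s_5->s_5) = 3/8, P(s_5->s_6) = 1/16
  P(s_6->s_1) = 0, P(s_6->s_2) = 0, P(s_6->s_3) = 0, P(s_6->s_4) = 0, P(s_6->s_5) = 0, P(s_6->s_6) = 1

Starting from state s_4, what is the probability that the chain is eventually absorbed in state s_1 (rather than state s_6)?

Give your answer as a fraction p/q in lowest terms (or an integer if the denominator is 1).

Answer: 7866/23353

Derivation:
Let a_i = P(absorbed in s_1 | start in state i).
Boundary conditions: a_s_1 = 1, a_s_6 = 0.
For each transient state i, a_i = sum_j P(i->j) * a_j:
  a_s_2 = 5/8*a_s_1 + 1/8*a_s_2 + 1/16*a_s_3 + 3/16*a_s_4 + 0*a_s_5 + 0*a_s_6
  a_s_3 = 1/16*a_s_1 + 1/2*a_s_2 + 1/8*a_s_3 + 1/8*a_s_4 + 1/16*a_s_5 + 1/8*a_s_6
  a_s_4 = 1/8*a_s_1 + 1/16*a_s_2 + 3/16*a_s_3 + 1/8*a_s_4 + 0*a_s_5 + 1/2*a_s_6
  a_s_5 = 0*a_s_1 + 1/16*a_s_2 + 1/4*a_s_3 + 1/4*a_s_4 + 3/8*a_s_5 + 1/16*a_s_6

Substituting a_s_1 = 1 and a_s_6 = 0, rearrange to (I - Q) a = r where r[i] = P(i -> s_1):
  [7/8, -1/16, -3/16, 0] . (a_s_2, a_s_3, a_s_4, a_s_5) = 5/8
  [-1/2, 7/8, -1/8, -1/16] . (a_s_2, a_s_3, a_s_4, a_s_5) = 1/16
  [-1/16, -3/16, 7/8, 0] . (a_s_2, a_s_3, a_s_4, a_s_5) = 1/8
  [-1/16, -1/4, -1/4, 5/8] . (a_s_2, a_s_3, a_s_4, a_s_5) = 0

Solving yields:
  a_s_2 = 19414/23353
  a_s_3 = 76/121
  a_s_4 = 7866/23353
  a_s_5 = 10955/23353

Starting state is s_4, so the absorption probability is a_s_4 = 7866/23353.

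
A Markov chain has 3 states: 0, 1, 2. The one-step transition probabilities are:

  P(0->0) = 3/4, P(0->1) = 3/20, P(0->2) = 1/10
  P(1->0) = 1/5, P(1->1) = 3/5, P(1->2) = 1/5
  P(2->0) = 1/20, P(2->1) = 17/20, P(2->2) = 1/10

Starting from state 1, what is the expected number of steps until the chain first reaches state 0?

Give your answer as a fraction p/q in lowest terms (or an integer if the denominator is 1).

Let h_i = expected steps to first reach 0 from state i.
Boundary: h_0 = 0.
First-step equations for the other states:
  h_1 = 1 + 1/5*h_0 + 3/5*h_1 + 1/5*h_2
  h_2 = 1 + 1/20*h_0 + 17/20*h_1 + 1/10*h_2

Substituting h_0 = 0 and rearranging gives the linear system (I - Q) h = 1:
  [2/5, -1/5] . (h_1, h_2) = 1
  [-17/20, 9/10] . (h_1, h_2) = 1

Solving yields:
  h_1 = 110/19
  h_2 = 125/19

Starting state is 1, so the expected hitting time is h_1 = 110/19.

Answer: 110/19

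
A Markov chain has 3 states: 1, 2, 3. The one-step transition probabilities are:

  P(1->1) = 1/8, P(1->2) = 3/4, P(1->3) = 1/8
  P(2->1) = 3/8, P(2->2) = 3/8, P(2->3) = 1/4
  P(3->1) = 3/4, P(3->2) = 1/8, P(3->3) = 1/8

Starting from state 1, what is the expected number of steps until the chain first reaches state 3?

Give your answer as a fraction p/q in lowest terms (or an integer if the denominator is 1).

Let h_i = expected steps to first reach 3 from state i.
Boundary: h_3 = 0.
First-step equations for the other states:
  h_1 = 1 + 1/8*h_1 + 3/4*h_2 + 1/8*h_3
  h_2 = 1 + 3/8*h_1 + 3/8*h_2 + 1/4*h_3

Substituting h_3 = 0 and rearranging gives the linear system (I - Q) h = 1:
  [7/8, -3/4] . (h_1, h_2) = 1
  [-3/8, 5/8] . (h_1, h_2) = 1

Solving yields:
  h_1 = 88/17
  h_2 = 80/17

Starting state is 1, so the expected hitting time is h_1 = 88/17.

Answer: 88/17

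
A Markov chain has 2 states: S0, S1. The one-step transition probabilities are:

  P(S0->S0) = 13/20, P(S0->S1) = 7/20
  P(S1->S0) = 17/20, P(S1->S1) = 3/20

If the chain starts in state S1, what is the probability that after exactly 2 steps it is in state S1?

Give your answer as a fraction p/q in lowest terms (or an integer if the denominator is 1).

Answer: 8/25

Derivation:
Computing P^2 by repeated multiplication:
P^1 =
  S0: [13/20, 7/20]
  S1: [17/20, 3/20]
P^2 =
  S0: [18/25, 7/25]
  S1: [17/25, 8/25]

(P^2)[S1 -> S1] = 8/25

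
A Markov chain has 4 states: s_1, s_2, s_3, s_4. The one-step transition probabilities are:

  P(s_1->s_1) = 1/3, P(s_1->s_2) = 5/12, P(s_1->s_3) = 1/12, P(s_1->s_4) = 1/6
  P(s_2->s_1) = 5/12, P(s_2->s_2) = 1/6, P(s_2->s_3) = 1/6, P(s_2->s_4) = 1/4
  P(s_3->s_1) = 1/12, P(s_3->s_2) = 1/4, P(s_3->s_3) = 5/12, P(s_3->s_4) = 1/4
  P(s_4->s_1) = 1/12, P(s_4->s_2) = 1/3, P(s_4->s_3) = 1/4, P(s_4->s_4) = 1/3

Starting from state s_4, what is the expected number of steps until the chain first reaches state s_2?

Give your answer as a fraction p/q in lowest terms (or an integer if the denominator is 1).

Let h_i = expected steps to first reach s_2 from state i.
Boundary: h_s_2 = 0.
First-step equations for the other states:
  h_s_1 = 1 + 1/3*h_s_1 + 5/12*h_s_2 + 1/12*h_s_3 + 1/6*h_s_4
  h_s_3 = 1 + 1/12*h_s_1 + 1/4*h_s_2 + 5/12*h_s_3 + 1/4*h_s_4
  h_s_4 = 1 + 1/12*h_s_1 + 1/3*h_s_2 + 1/4*h_s_3 + 1/3*h_s_4

Substituting h_s_2 = 0 and rearranging gives the linear system (I - Q) h = 1:
  [2/3, -1/12, -1/6] . (h_s_1, h_s_3, h_s_4) = 1
  [-1/12, 7/12, -1/4] . (h_s_1, h_s_3, h_s_4) = 1
  [-1/12, -1/4, 2/3] . (h_s_1, h_s_3, h_s_4) = 1

Solving yields:
  h_s_1 = 312/115
  h_s_3 = 396/115
  h_s_4 = 72/23

Starting state is s_4, so the expected hitting time is h_s_4 = 72/23.

Answer: 72/23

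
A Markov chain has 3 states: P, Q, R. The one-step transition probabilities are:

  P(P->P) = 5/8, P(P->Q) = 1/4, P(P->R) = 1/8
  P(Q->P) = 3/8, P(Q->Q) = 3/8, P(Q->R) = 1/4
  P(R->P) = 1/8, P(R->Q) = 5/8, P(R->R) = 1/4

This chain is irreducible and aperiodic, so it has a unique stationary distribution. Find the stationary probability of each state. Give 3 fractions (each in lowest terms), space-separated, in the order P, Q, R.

The stationary distribution satisfies pi = pi * P, i.e.:
  pi_P = 5/8*pi_P + 3/8*pi_Q + 1/8*pi_R
  pi_Q = 1/4*pi_P + 3/8*pi_Q + 5/8*pi_R
  pi_R = 1/8*pi_P + 1/4*pi_Q + 1/4*pi_R
with normalization: pi_P + pi_Q + pi_R = 1.

Using the first 2 balance equations plus normalization, the linear system A*pi = b is:
  [-3/8, 3/8, 1/8] . pi = 0
  [1/4, -5/8, 5/8] . pi = 0
  [1, 1, 1] . pi = 1

Solving yields:
  pi_P = 10/23
  pi_Q = 17/46
  pi_R = 9/46

Verification (pi * P):
  10/23*5/8 + 17/46*3/8 + 9/46*1/8 = 10/23 = pi_P  (ok)
  10/23*1/4 + 17/46*3/8 + 9/46*5/8 = 17/46 = pi_Q  (ok)
  10/23*1/8 + 17/46*1/4 + 9/46*1/4 = 9/46 = pi_R  (ok)

Answer: 10/23 17/46 9/46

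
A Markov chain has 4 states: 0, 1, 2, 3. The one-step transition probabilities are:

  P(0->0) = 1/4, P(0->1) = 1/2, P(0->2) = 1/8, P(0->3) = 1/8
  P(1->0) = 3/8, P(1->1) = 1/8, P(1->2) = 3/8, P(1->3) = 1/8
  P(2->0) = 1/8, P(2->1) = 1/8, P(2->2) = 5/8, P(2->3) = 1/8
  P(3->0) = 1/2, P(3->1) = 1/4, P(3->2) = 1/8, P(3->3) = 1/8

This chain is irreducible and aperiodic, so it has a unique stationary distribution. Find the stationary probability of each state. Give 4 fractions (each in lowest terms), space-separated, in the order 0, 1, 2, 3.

The stationary distribution satisfies pi = pi * P, i.e.:
  pi_0 = 1/4*pi_0 + 3/8*pi_1 + 1/8*pi_2 + 1/2*pi_3
  pi_1 = 1/2*pi_0 + 1/8*pi_1 + 1/8*pi_2 + 1/4*pi_3
  pi_2 = 1/8*pi_0 + 3/8*pi_1 + 5/8*pi_2 + 1/8*pi_3
  pi_3 = 1/8*pi_0 + 1/8*pi_1 + 1/8*pi_2 + 1/8*pi_3
with normalization: pi_0 + pi_1 + pi_2 + pi_3 = 1.

Using the first 3 balance equations plus normalization, the linear system A*pi = b is:
  [-3/4, 3/8, 1/8, 1/2] . pi = 0
  [1/2, -7/8, 1/8, 1/4] . pi = 0
  [1/8, 3/8, -3/8, 1/8] . pi = 0
  [1, 1, 1, 1] . pi = 1

Solving yields:
  pi_0 = 53/200
  pi_1 = 6/25
  pi_2 = 37/100
  pi_3 = 1/8

Verification (pi * P):
  53/200*1/4 + 6/25*3/8 + 37/100*1/8 + 1/8*1/2 = 53/200 = pi_0  (ok)
  53/200*1/2 + 6/25*1/8 + 37/100*1/8 + 1/8*1/4 = 6/25 = pi_1  (ok)
  53/200*1/8 + 6/25*3/8 + 37/100*5/8 + 1/8*1/8 = 37/100 = pi_2  (ok)
  53/200*1/8 + 6/25*1/8 + 37/100*1/8 + 1/8*1/8 = 1/8 = pi_3  (ok)

Answer: 53/200 6/25 37/100 1/8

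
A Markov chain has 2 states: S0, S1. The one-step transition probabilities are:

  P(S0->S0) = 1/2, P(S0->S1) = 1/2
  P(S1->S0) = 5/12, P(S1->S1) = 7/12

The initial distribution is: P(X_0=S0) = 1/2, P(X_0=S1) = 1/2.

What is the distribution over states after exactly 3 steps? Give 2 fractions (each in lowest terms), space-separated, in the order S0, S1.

Propagating the distribution step by step (d_{t+1} = d_t * P):
d_0 = (S0=1/2, S1=1/2)
  d_1[S0] = 1/2*1/2 + 1/2*5/12 = 11/24
  d_1[S1] = 1/2*1/2 + 1/2*7/12 = 13/24
d_1 = (S0=11/24, S1=13/24)
  d_2[S0] = 11/24*1/2 + 13/24*5/12 = 131/288
  d_2[S1] = 11/24*1/2 + 13/24*7/12 = 157/288
d_2 = (S0=131/288, S1=157/288)
  d_3[S0] = 131/288*1/2 + 157/288*5/12 = 1571/3456
  d_3[S1] = 131/288*1/2 + 157/288*7/12 = 1885/3456
d_3 = (S0=1571/3456, S1=1885/3456)

Answer: 1571/3456 1885/3456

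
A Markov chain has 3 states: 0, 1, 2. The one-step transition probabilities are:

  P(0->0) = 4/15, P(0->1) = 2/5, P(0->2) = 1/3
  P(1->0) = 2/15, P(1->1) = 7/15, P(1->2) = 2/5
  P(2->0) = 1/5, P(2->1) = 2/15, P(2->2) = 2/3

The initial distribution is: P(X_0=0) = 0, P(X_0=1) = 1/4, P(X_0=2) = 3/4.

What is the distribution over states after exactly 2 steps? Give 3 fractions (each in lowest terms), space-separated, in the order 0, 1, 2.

Propagating the distribution step by step (d_{t+1} = d_t * P):
d_0 = (0=0, 1=1/4, 2=3/4)
  d_1[0] = 0*4/15 + 1/4*2/15 + 3/4*1/5 = 11/60
  d_1[1] = 0*2/5 + 1/4*7/15 + 3/4*2/15 = 13/60
  d_1[2] = 0*1/3 + 1/4*2/5 + 3/4*2/3 = 3/5
d_1 = (0=11/60, 1=13/60, 2=3/5)
  d_2[0] = 11/60*4/15 + 13/60*2/15 + 3/5*1/5 = 89/450
  d_2[1] = 11/60*2/5 + 13/60*7/15 + 3/5*2/15 = 229/900
  d_2[2] = 11/60*1/3 + 13/60*2/5 + 3/5*2/3 = 493/900
d_2 = (0=89/450, 1=229/900, 2=493/900)

Answer: 89/450 229/900 493/900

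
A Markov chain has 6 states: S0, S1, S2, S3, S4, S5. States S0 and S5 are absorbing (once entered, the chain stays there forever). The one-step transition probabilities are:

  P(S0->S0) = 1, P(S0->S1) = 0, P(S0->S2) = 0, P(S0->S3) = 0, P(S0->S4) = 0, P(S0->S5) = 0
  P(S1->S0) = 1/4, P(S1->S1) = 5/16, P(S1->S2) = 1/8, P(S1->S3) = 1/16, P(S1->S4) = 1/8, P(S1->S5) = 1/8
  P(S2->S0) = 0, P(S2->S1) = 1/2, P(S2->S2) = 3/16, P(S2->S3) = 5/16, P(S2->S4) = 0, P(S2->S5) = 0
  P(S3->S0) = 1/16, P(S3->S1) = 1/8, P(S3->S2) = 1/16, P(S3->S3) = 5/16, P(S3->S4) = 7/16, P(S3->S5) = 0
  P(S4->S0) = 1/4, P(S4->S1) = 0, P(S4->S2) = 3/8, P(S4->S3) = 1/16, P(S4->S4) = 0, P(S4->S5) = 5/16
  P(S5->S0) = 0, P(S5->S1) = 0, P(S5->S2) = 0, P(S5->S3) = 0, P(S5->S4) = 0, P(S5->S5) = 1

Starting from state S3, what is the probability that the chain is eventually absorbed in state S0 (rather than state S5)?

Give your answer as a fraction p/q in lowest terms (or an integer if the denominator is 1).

Let a_i = P(absorbed in S0 | start in state i).
Boundary conditions: a_S0 = 1, a_S5 = 0.
For each transient state i, a_i = sum_j P(i->j) * a_j:
  a_S1 = 1/4*a_S0 + 5/16*a_S1 + 1/8*a_S2 + 1/16*a_S3 + 1/8*a_S4 + 1/8*a_S5
  a_S2 = 0*a_S0 + 1/2*a_S1 + 3/16*a_S2 + 5/16*a_S3 + 0*a_S4 + 0*a_S5
  a_S3 = 1/16*a_S0 + 1/8*a_S1 + 1/16*a_S2 + 5/16*a_S3 + 7/16*a_S4 + 0*a_S5
  a_S4 = 1/4*a_S0 + 0*a_S1 + 3/8*a_S2 + 1/16*a_S3 + 0*a_S4 + 5/16*a_S5

Substituting a_S0 = 1 and a_S5 = 0, rearrange to (I - Q) a = r where r[i] = P(i -> S0):
  [11/16, -1/8, -1/16, -1/8] . (a_S1, a_S2, a_S3, a_S4) = 1/4
  [-1/2, 13/16, -5/16, 0] . (a_S1, a_S2, a_S3, a_S4) = 0
  [-1/8, -1/16, 11/16, -7/16] . (a_S1, a_S2, a_S3, a_S4) = 1/16
  [0, -3/8, -1/16, 1] . (a_S1, a_S2, a_S3, a_S4) = 1/4

Solving yields:
  a_S1 = 9830/15829
  a_S2 = 9620/15829
  a_S3 = 844/1439
  a_S4 = 8145/15829

Starting state is S3, so the absorption probability is a_S3 = 844/1439.

Answer: 844/1439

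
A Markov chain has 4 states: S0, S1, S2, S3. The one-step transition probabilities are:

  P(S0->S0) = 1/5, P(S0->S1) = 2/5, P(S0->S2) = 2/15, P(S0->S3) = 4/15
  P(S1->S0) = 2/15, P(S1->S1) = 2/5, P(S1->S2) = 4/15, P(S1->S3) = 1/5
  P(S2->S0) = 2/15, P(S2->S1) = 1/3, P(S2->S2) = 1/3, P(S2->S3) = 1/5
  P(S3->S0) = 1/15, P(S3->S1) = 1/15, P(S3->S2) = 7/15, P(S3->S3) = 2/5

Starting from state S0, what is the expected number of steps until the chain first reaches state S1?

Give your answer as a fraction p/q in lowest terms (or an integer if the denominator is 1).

Answer: 7/2

Derivation:
Let h_i = expected steps to first reach S1 from state i.
Boundary: h_S1 = 0.
First-step equations for the other states:
  h_S0 = 1 + 1/5*h_S0 + 2/5*h_S1 + 2/15*h_S2 + 4/15*h_S3
  h_S2 = 1 + 2/15*h_S0 + 1/3*h_S1 + 1/3*h_S2 + 1/5*h_S3
  h_S3 = 1 + 1/15*h_S0 + 1/15*h_S1 + 7/15*h_S2 + 2/5*h_S3

Substituting h_S1 = 0 and rearranging gives the linear system (I - Q) h = 1:
  [4/5, -2/15, -4/15] . (h_S0, h_S2, h_S3) = 1
  [-2/15, 2/3, -1/5] . (h_S0, h_S2, h_S3) = 1
  [-1/15, -7/15, 3/5] . (h_S0, h_S2, h_S3) = 1

Solving yields:
  h_S0 = 7/2
  h_S2 = 169/46
  h_S3 = 113/23

Starting state is S0, so the expected hitting time is h_S0 = 7/2.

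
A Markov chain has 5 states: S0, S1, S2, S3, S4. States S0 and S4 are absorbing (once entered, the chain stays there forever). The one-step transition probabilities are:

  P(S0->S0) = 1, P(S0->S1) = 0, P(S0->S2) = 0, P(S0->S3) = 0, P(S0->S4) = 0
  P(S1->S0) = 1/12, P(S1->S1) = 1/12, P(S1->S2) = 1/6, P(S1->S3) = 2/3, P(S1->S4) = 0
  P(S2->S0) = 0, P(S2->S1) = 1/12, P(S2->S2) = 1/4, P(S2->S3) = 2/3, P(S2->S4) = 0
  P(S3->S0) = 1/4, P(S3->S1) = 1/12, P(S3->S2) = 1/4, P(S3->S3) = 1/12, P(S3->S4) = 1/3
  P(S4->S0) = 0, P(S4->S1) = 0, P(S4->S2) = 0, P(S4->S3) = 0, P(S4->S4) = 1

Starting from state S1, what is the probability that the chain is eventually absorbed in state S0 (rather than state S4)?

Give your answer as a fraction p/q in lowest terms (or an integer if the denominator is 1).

Let a_i = P(absorbed in S0 | start in state i).
Boundary conditions: a_S0 = 1, a_S4 = 0.
For each transient state i, a_i = sum_j P(i->j) * a_j:
  a_S1 = 1/12*a_S0 + 1/12*a_S1 + 1/6*a_S2 + 2/3*a_S3 + 0*a_S4
  a_S2 = 0*a_S0 + 1/12*a_S1 + 1/4*a_S2 + 2/3*a_S3 + 0*a_S4
  a_S3 = 1/4*a_S0 + 1/12*a_S1 + 1/4*a_S2 + 1/12*a_S3 + 1/3*a_S4

Substituting a_S0 = 1 and a_S4 = 0, rearrange to (I - Q) a = r where r[i] = P(i -> S0):
  [11/12, -1/6, -2/3] . (a_S1, a_S2, a_S3) = 1/12
  [-1/12, 3/4, -2/3] . (a_S1, a_S2, a_S3) = 0
  [-1/12, -1/4, 11/12] . (a_S1, a_S2, a_S3) = 1/4

Solving yields:
  a_S1 = 339/691
  a_S2 = 307/691
  a_S3 = 303/691

Starting state is S1, so the absorption probability is a_S1 = 339/691.

Answer: 339/691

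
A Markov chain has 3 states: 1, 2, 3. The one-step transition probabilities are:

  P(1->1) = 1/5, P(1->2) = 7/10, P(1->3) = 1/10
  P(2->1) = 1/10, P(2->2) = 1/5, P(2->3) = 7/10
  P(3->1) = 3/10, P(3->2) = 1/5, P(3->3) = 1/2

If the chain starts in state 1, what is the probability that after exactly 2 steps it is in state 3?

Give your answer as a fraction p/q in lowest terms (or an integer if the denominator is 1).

Computing P^2 by repeated multiplication:
P^1 =
  1: [1/5, 7/10, 1/10]
  2: [1/10, 1/5, 7/10]
  3: [3/10, 1/5, 1/2]
P^2 =
  1: [7/50, 3/10, 14/25]
  2: [1/4, 1/4, 1/2]
  3: [23/100, 7/20, 21/50]

(P^2)[1 -> 3] = 14/25

Answer: 14/25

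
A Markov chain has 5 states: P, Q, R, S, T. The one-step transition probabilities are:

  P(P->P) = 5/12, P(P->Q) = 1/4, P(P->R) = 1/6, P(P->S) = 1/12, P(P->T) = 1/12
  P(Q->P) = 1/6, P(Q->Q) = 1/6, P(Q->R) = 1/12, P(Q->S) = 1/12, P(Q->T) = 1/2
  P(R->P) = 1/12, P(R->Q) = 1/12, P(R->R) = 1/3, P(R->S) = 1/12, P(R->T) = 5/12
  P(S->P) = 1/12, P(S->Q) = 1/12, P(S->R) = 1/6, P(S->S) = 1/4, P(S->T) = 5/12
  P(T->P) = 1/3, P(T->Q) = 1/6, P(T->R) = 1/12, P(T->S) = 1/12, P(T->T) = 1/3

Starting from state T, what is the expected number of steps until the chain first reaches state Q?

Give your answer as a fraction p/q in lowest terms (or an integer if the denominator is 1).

Let h_i = expected steps to first reach Q from state i.
Boundary: h_Q = 0.
First-step equations for the other states:
  h_P = 1 + 5/12*h_P + 1/4*h_Q + 1/6*h_R + 1/12*h_S + 1/12*h_T
  h_R = 1 + 1/12*h_P + 1/12*h_Q + 1/3*h_R + 1/12*h_S + 5/12*h_T
  h_S = 1 + 1/12*h_P + 1/12*h_Q + 1/6*h_R + 1/4*h_S + 5/12*h_T
  h_T = 1 + 1/3*h_P + 1/6*h_Q + 1/12*h_R + 1/12*h_S + 1/3*h_T

Substituting h_Q = 0 and rearranging gives the linear system (I - Q) h = 1:
  [7/12, -1/6, -1/12, -1/12] . (h_P, h_R, h_S, h_T) = 1
  [-1/12, 2/3, -1/12, -5/12] . (h_P, h_R, h_S, h_T) = 1
  [-1/12, -1/6, 3/4, -5/12] . (h_P, h_R, h_S, h_T) = 1
  [-1/3, -1/12, -1/12, 2/3] . (h_P, h_R, h_S, h_T) = 1

Solving yields:
  h_P = 141/26
  h_R = 87/13
  h_S = 87/13
  h_T = 153/26

Starting state is T, so the expected hitting time is h_T = 153/26.

Answer: 153/26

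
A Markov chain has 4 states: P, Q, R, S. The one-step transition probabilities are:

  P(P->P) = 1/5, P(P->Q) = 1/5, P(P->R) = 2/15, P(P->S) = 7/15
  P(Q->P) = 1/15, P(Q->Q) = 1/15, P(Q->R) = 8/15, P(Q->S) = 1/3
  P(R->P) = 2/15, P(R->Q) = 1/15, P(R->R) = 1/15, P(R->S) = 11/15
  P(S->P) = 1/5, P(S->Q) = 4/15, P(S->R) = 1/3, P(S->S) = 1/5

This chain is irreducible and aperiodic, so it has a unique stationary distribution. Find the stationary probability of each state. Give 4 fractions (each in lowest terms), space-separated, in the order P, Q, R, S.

The stationary distribution satisfies pi = pi * P, i.e.:
  pi_P = 1/5*pi_P + 1/15*pi_Q + 2/15*pi_R + 1/5*pi_S
  pi_Q = 1/5*pi_P + 1/15*pi_Q + 1/15*pi_R + 4/15*pi_S
  pi_R = 2/15*pi_P + 8/15*pi_Q + 1/15*pi_R + 1/3*pi_S
  pi_S = 7/15*pi_P + 1/3*pi_Q + 11/15*pi_R + 1/5*pi_S
with normalization: pi_P + pi_Q + pi_R + pi_S = 1.

Using the first 3 balance equations plus normalization, the linear system A*pi = b is:
  [-4/5, 1/15, 2/15, 1/5] . pi = 0
  [1/5, -14/15, 1/15, 4/15] . pi = 0
  [2/15, 8/15, -14/15, 1/3] . pi = 0
  [1, 1, 1, 1] . pi = 1

Solving yields:
  pi_P = 829/5188
  pi_Q = 439/2594
  pi_R = 1373/5188
  pi_S = 527/1297

Verification (pi * P):
  829/5188*1/5 + 439/2594*1/15 + 1373/5188*2/15 + 527/1297*1/5 = 829/5188 = pi_P  (ok)
  829/5188*1/5 + 439/2594*1/15 + 1373/5188*1/15 + 527/1297*4/15 = 439/2594 = pi_Q  (ok)
  829/5188*2/15 + 439/2594*8/15 + 1373/5188*1/15 + 527/1297*1/3 = 1373/5188 = pi_R  (ok)
  829/5188*7/15 + 439/2594*1/3 + 1373/5188*11/15 + 527/1297*1/5 = 527/1297 = pi_S  (ok)

Answer: 829/5188 439/2594 1373/5188 527/1297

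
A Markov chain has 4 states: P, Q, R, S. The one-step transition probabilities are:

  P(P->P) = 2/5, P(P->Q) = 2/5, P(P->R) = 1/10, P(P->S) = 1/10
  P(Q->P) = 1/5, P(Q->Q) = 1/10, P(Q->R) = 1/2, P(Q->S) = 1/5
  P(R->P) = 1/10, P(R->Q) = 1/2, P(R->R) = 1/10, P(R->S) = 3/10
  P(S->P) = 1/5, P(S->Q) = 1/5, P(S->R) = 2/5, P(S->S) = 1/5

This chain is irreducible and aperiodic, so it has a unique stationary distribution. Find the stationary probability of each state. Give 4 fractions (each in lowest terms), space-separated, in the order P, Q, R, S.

Answer: 26/121 36/121 34/121 25/121

Derivation:
The stationary distribution satisfies pi = pi * P, i.e.:
  pi_P = 2/5*pi_P + 1/5*pi_Q + 1/10*pi_R + 1/5*pi_S
  pi_Q = 2/5*pi_P + 1/10*pi_Q + 1/2*pi_R + 1/5*pi_S
  pi_R = 1/10*pi_P + 1/2*pi_Q + 1/10*pi_R + 2/5*pi_S
  pi_S = 1/10*pi_P + 1/5*pi_Q + 3/10*pi_R + 1/5*pi_S
with normalization: pi_P + pi_Q + pi_R + pi_S = 1.

Using the first 3 balance equations plus normalization, the linear system A*pi = b is:
  [-3/5, 1/5, 1/10, 1/5] . pi = 0
  [2/5, -9/10, 1/2, 1/5] . pi = 0
  [1/10, 1/2, -9/10, 2/5] . pi = 0
  [1, 1, 1, 1] . pi = 1

Solving yields:
  pi_P = 26/121
  pi_Q = 36/121
  pi_R = 34/121
  pi_S = 25/121

Verification (pi * P):
  26/121*2/5 + 36/121*1/5 + 34/121*1/10 + 25/121*1/5 = 26/121 = pi_P  (ok)
  26/121*2/5 + 36/121*1/10 + 34/121*1/2 + 25/121*1/5 = 36/121 = pi_Q  (ok)
  26/121*1/10 + 36/121*1/2 + 34/121*1/10 + 25/121*2/5 = 34/121 = pi_R  (ok)
  26/121*1/10 + 36/121*1/5 + 34/121*3/10 + 25/121*1/5 = 25/121 = pi_S  (ok)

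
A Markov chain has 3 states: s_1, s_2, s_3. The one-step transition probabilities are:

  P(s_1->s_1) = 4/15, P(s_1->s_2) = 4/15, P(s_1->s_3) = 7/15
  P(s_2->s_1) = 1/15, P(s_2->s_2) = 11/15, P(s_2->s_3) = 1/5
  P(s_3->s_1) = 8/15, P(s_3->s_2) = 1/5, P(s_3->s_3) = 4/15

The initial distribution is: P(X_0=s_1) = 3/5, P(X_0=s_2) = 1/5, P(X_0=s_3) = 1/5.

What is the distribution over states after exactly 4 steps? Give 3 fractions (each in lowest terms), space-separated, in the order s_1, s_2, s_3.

Propagating the distribution step by step (d_{t+1} = d_t * P):
d_0 = (s_1=3/5, s_2=1/5, s_3=1/5)
  d_1[s_1] = 3/5*4/15 + 1/5*1/15 + 1/5*8/15 = 7/25
  d_1[s_2] = 3/5*4/15 + 1/5*11/15 + 1/5*1/5 = 26/75
  d_1[s_3] = 3/5*7/15 + 1/5*1/5 + 1/5*4/15 = 28/75
d_1 = (s_1=7/25, s_2=26/75, s_3=28/75)
  d_2[s_1] = 7/25*4/15 + 26/75*1/15 + 28/75*8/15 = 334/1125
  d_2[s_2] = 7/25*4/15 + 26/75*11/15 + 28/75*1/5 = 454/1125
  d_2[s_3] = 7/25*7/15 + 26/75*1/5 + 28/75*4/15 = 337/1125
d_2 = (s_1=334/1125, s_2=454/1125, s_3=337/1125)
  d_3[s_1] = 334/1125*4/15 + 454/1125*1/15 + 337/1125*8/15 = 4486/16875
  d_3[s_2] = 334/1125*4/15 + 454/1125*11/15 + 337/1125*1/5 = 2447/5625
  d_3[s_3] = 334/1125*7/15 + 454/1125*1/5 + 337/1125*4/15 = 5048/16875
d_3 = (s_1=4486/16875, s_2=2447/5625, s_3=5048/16875)
  d_4[s_1] = 4486/16875*4/15 + 2447/5625*1/15 + 5048/16875*8/15 = 65669/253125
  d_4[s_2] = 4486/16875*4/15 + 2447/5625*11/15 + 5048/16875*1/5 = 113839/253125
  d_4[s_3] = 4486/16875*7/15 + 2447/5625*1/5 + 5048/16875*4/15 = 24539/84375
d_4 = (s_1=65669/253125, s_2=113839/253125, s_3=24539/84375)

Answer: 65669/253125 113839/253125 24539/84375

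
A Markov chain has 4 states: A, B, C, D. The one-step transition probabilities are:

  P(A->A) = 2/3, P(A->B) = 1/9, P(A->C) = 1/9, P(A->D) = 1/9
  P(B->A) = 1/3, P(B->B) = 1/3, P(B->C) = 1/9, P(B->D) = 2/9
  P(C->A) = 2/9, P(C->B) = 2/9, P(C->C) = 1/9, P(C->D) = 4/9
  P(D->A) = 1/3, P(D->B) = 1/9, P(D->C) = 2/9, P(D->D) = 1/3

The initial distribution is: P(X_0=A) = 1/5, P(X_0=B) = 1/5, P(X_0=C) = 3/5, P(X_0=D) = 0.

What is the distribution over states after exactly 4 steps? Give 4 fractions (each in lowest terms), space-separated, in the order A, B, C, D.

Answer: 3094/6561 1072/6561 100/729 1495/6561

Derivation:
Propagating the distribution step by step (d_{t+1} = d_t * P):
d_0 = (A=1/5, B=1/5, C=3/5, D=0)
  d_1[A] = 1/5*2/3 + 1/5*1/3 + 3/5*2/9 + 0*1/3 = 1/3
  d_1[B] = 1/5*1/9 + 1/5*1/3 + 3/5*2/9 + 0*1/9 = 2/9
  d_1[C] = 1/5*1/9 + 1/5*1/9 + 3/5*1/9 + 0*2/9 = 1/9
  d_1[D] = 1/5*1/9 + 1/5*2/9 + 3/5*4/9 + 0*1/3 = 1/3
d_1 = (A=1/3, B=2/9, C=1/9, D=1/3)
  d_2[A] = 1/3*2/3 + 2/9*1/3 + 1/9*2/9 + 1/3*1/3 = 35/81
  d_2[B] = 1/3*1/9 + 2/9*1/3 + 1/9*2/9 + 1/3*1/9 = 14/81
  d_2[C] = 1/3*1/9 + 2/9*1/9 + 1/9*1/9 + 1/3*2/9 = 4/27
  d_2[D] = 1/3*1/9 + 2/9*2/9 + 1/9*4/9 + 1/3*1/3 = 20/81
d_2 = (A=35/81, B=14/81, C=4/27, D=20/81)
  d_3[A] = 35/81*2/3 + 14/81*1/3 + 4/27*2/9 + 20/81*1/3 = 112/243
  d_3[B] = 35/81*1/9 + 14/81*1/3 + 4/27*2/9 + 20/81*1/9 = 121/729
  d_3[C] = 35/81*1/9 + 14/81*1/9 + 4/27*1/9 + 20/81*2/9 = 101/729
  d_3[D] = 35/81*1/9 + 14/81*2/9 + 4/27*4/9 + 20/81*1/3 = 19/81
d_3 = (A=112/243, B=121/729, C=101/729, D=19/81)
  d_4[A] = 112/243*2/3 + 121/729*1/3 + 101/729*2/9 + 19/81*1/3 = 3094/6561
  d_4[B] = 112/243*1/9 + 121/729*1/3 + 101/729*2/9 + 19/81*1/9 = 1072/6561
  d_4[C] = 112/243*1/9 + 121/729*1/9 + 101/729*1/9 + 19/81*2/9 = 100/729
  d_4[D] = 112/243*1/9 + 121/729*2/9 + 101/729*4/9 + 19/81*1/3 = 1495/6561
d_4 = (A=3094/6561, B=1072/6561, C=100/729, D=1495/6561)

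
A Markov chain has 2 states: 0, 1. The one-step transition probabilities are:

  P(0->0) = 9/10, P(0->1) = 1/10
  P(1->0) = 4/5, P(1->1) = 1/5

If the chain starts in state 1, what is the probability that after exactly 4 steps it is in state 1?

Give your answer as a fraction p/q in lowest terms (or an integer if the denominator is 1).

Answer: 139/1250

Derivation:
Computing P^4 by repeated multiplication:
P^1 =
  0: [9/10, 1/10]
  1: [4/5, 1/5]
P^2 =
  0: [89/100, 11/100]
  1: [22/25, 3/25]
P^3 =
  0: [889/1000, 111/1000]
  1: [111/125, 14/125]
P^4 =
  0: [8889/10000, 1111/10000]
  1: [1111/1250, 139/1250]

(P^4)[1 -> 1] = 139/1250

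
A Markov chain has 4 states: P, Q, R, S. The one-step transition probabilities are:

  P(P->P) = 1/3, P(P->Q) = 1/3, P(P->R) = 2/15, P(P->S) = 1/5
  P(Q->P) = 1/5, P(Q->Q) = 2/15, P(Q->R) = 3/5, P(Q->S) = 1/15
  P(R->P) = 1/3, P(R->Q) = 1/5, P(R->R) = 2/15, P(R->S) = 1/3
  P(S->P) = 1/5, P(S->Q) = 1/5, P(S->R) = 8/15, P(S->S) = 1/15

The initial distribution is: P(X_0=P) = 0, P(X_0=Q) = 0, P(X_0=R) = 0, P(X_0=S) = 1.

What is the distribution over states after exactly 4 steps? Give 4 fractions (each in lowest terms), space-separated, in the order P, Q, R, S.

Answer: 14179/50625 2242/10125 15599/50625 9637/50625

Derivation:
Propagating the distribution step by step (d_{t+1} = d_t * P):
d_0 = (P=0, Q=0, R=0, S=1)
  d_1[P] = 0*1/3 + 0*1/5 + 0*1/3 + 1*1/5 = 1/5
  d_1[Q] = 0*1/3 + 0*2/15 + 0*1/5 + 1*1/5 = 1/5
  d_1[R] = 0*2/15 + 0*3/5 + 0*2/15 + 1*8/15 = 8/15
  d_1[S] = 0*1/5 + 0*1/15 + 0*1/3 + 1*1/15 = 1/15
d_1 = (P=1/5, Q=1/5, R=8/15, S=1/15)
  d_2[P] = 1/5*1/3 + 1/5*1/5 + 8/15*1/3 + 1/15*1/5 = 67/225
  d_2[Q] = 1/5*1/3 + 1/5*2/15 + 8/15*1/5 + 1/15*1/5 = 16/75
  d_2[R] = 1/5*2/15 + 1/5*3/5 + 8/15*2/15 + 1/15*8/15 = 19/75
  d_2[S] = 1/5*1/5 + 1/5*1/15 + 8/15*1/3 + 1/15*1/15 = 53/225
d_2 = (P=67/225, Q=16/75, R=19/75, S=53/225)
  d_3[P] = 67/225*1/3 + 16/75*1/5 + 19/75*1/3 + 53/225*1/5 = 923/3375
  d_3[Q] = 67/225*1/3 + 16/75*2/15 + 19/75*1/5 + 53/225*1/5 = 761/3375
  d_3[R] = 67/225*2/15 + 16/75*3/5 + 19/75*2/15 + 53/225*8/15 = 368/1125
  d_3[S] = 67/225*1/5 + 16/75*1/15 + 19/75*1/3 + 53/225*1/15 = 587/3375
d_3 = (P=923/3375, Q=761/3375, R=368/1125, S=587/3375)
  d_4[P] = 923/3375*1/3 + 761/3375*1/5 + 368/1125*1/3 + 587/3375*1/5 = 14179/50625
  d_4[Q] = 923/3375*1/3 + 761/3375*2/15 + 368/1125*1/5 + 587/3375*1/5 = 2242/10125
  d_4[R] = 923/3375*2/15 + 761/3375*3/5 + 368/1125*2/15 + 587/3375*8/15 = 15599/50625
  d_4[S] = 923/3375*1/5 + 761/3375*1/15 + 368/1125*1/3 + 587/3375*1/15 = 9637/50625
d_4 = (P=14179/50625, Q=2242/10125, R=15599/50625, S=9637/50625)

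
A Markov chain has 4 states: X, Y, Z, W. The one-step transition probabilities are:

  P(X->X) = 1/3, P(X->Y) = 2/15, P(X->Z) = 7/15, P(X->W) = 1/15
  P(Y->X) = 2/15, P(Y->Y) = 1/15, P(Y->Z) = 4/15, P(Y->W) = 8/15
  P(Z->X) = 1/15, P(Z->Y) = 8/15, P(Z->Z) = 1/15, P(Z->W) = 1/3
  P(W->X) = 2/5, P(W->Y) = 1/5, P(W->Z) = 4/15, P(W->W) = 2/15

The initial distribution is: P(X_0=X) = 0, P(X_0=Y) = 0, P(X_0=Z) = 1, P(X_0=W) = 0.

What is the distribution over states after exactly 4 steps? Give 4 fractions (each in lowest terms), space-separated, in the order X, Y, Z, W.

Answer: 11576/50625 53/225 898/3375 13654/50625

Derivation:
Propagating the distribution step by step (d_{t+1} = d_t * P):
d_0 = (X=0, Y=0, Z=1, W=0)
  d_1[X] = 0*1/3 + 0*2/15 + 1*1/15 + 0*2/5 = 1/15
  d_1[Y] = 0*2/15 + 0*1/15 + 1*8/15 + 0*1/5 = 8/15
  d_1[Z] = 0*7/15 + 0*4/15 + 1*1/15 + 0*4/15 = 1/15
  d_1[W] = 0*1/15 + 0*8/15 + 1*1/3 + 0*2/15 = 1/3
d_1 = (X=1/15, Y=8/15, Z=1/15, W=1/3)
  d_2[X] = 1/15*1/3 + 8/15*2/15 + 1/15*1/15 + 1/3*2/5 = 52/225
  d_2[Y] = 1/15*2/15 + 8/15*1/15 + 1/15*8/15 + 1/3*1/5 = 11/75
  d_2[Z] = 1/15*7/15 + 8/15*4/15 + 1/15*1/15 + 1/3*4/15 = 4/15
  d_2[W] = 1/15*1/15 + 8/15*8/15 + 1/15*1/3 + 1/3*2/15 = 16/45
d_2 = (X=52/225, Y=11/75, Z=4/15, W=16/45)
  d_3[X] = 52/225*1/3 + 11/75*2/15 + 4/15*1/15 + 16/45*2/5 = 866/3375
  d_3[Y] = 52/225*2/15 + 11/75*1/15 + 4/15*8/15 + 16/45*1/5 = 857/3375
  d_3[Z] = 52/225*7/15 + 11/75*4/15 + 4/15*1/15 + 16/45*4/15 = 292/1125
  d_3[W] = 52/225*1/15 + 11/75*8/15 + 4/15*1/3 + 16/45*2/15 = 776/3375
d_3 = (X=866/3375, Y=857/3375, Z=292/1125, W=776/3375)
  d_4[X] = 866/3375*1/3 + 857/3375*2/15 + 292/1125*1/15 + 776/3375*2/5 = 11576/50625
  d_4[Y] = 866/3375*2/15 + 857/3375*1/15 + 292/1125*8/15 + 776/3375*1/5 = 53/225
  d_4[Z] = 866/3375*7/15 + 857/3375*4/15 + 292/1125*1/15 + 776/3375*4/15 = 898/3375
  d_4[W] = 866/3375*1/15 + 857/3375*8/15 + 292/1125*1/3 + 776/3375*2/15 = 13654/50625
d_4 = (X=11576/50625, Y=53/225, Z=898/3375, W=13654/50625)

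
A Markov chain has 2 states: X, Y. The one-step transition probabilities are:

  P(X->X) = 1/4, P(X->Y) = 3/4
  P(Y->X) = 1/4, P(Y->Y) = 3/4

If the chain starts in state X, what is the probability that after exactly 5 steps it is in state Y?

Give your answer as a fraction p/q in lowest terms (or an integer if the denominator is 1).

Computing P^5 by repeated multiplication:
P^1 =
  X: [1/4, 3/4]
  Y: [1/4, 3/4]
P^2 =
  X: [1/4, 3/4]
  Y: [1/4, 3/4]
P^3 =
  X: [1/4, 3/4]
  Y: [1/4, 3/4]
P^4 =
  X: [1/4, 3/4]
  Y: [1/4, 3/4]
P^5 =
  X: [1/4, 3/4]
  Y: [1/4, 3/4]

(P^5)[X -> Y] = 3/4

Answer: 3/4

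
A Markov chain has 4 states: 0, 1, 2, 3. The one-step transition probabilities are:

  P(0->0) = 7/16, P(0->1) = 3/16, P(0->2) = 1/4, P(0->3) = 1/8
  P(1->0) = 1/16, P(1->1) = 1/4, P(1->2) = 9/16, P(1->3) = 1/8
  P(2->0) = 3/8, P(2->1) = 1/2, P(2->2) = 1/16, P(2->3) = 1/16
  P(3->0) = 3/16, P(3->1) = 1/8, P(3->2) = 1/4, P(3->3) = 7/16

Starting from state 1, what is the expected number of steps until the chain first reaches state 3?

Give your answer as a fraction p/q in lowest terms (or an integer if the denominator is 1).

Let h_i = expected steps to first reach 3 from state i.
Boundary: h_3 = 0.
First-step equations for the other states:
  h_0 = 1 + 7/16*h_0 + 3/16*h_1 + 1/4*h_2 + 1/8*h_3
  h_1 = 1 + 1/16*h_0 + 1/4*h_1 + 9/16*h_2 + 1/8*h_3
  h_2 = 1 + 3/8*h_0 + 1/2*h_1 + 1/16*h_2 + 1/16*h_3

Substituting h_3 = 0 and rearranging gives the linear system (I - Q) h = 1:
  [9/16, -3/16, -1/4] . (h_0, h_1, h_2) = 1
  [-1/16, 3/4, -9/16] . (h_0, h_1, h_2) = 1
  [-3/8, -1/2, 15/16] . (h_0, h_1, h_2) = 1

Solving yields:
  h_0 = 832/89
  h_1 = 848/89
  h_2 = 880/89

Starting state is 1, so the expected hitting time is h_1 = 848/89.

Answer: 848/89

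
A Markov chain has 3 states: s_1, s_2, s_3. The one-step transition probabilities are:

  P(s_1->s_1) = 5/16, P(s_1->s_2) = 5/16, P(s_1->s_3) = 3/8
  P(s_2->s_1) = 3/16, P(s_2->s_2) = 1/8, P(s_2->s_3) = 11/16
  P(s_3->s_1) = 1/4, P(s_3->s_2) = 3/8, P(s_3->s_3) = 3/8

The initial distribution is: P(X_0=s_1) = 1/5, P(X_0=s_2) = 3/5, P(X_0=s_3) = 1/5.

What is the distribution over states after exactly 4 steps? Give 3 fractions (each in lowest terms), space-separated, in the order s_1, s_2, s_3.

Propagating the distribution step by step (d_{t+1} = d_t * P):
d_0 = (s_1=1/5, s_2=3/5, s_3=1/5)
  d_1[s_1] = 1/5*5/16 + 3/5*3/16 + 1/5*1/4 = 9/40
  d_1[s_2] = 1/5*5/16 + 3/5*1/8 + 1/5*3/8 = 17/80
  d_1[s_3] = 1/5*3/8 + 3/5*11/16 + 1/5*3/8 = 9/16
d_1 = (s_1=9/40, s_2=17/80, s_3=9/16)
  d_2[s_1] = 9/40*5/16 + 17/80*3/16 + 9/16*1/4 = 321/1280
  d_2[s_2] = 9/40*5/16 + 17/80*1/8 + 9/16*3/8 = 197/640
  d_2[s_3] = 9/40*3/8 + 17/80*11/16 + 9/16*3/8 = 113/256
d_2 = (s_1=321/1280, s_2=197/640, s_3=113/256)
  d_3[s_1] = 321/1280*5/16 + 197/640*3/16 + 113/256*1/4 = 5047/20480
  d_3[s_2] = 321/1280*5/16 + 197/640*1/8 + 113/256*3/8 = 5783/20480
  d_3[s_3] = 321/1280*3/8 + 197/640*11/16 + 113/256*3/8 = 965/2048
d_3 = (s_1=5047/20480, s_2=5783/20480, s_3=965/2048)
  d_4[s_1] = 5047/20480*5/16 + 5783/20480*3/16 + 965/2048*1/4 = 2537/10240
  d_4[s_2] = 5047/20480*5/16 + 5783/20480*1/8 + 965/2048*3/8 = 94701/327680
  d_4[s_3] = 5047/20480*3/8 + 5783/20480*11/16 + 965/2048*3/8 = 30359/65536
d_4 = (s_1=2537/10240, s_2=94701/327680, s_3=30359/65536)

Answer: 2537/10240 94701/327680 30359/65536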